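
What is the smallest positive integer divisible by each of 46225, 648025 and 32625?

46225 = 5² · 43²; 648025 = 5² · 7² · 23²; 32625 = 3² · 5³ · 29
lcm takes max exponent of each prime: 3² · 5³ · 7² · 23² · 29 · 43² = 1563648683625

1563648683625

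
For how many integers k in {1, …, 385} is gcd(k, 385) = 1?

Prime factors of 385: 5, 7, 11. Count integers ≤ 385 divisible by none of them.
By inclusion–exclusion: 385 − ⌊385/5⌋ − ⌊385/7⌋ − ⌊385/11⌋ + ⌊385/35⌋ + ⌊385/55⌋ + ⌊385/77⌋ − ⌊385/385⌋ = 240.

240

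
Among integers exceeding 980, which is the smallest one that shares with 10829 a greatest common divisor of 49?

gcd(t, 10829) = 49 forces 49 | t; write t = 49s. Then gcd(49s, 49·221) = 49·gcd(s, 221), so need gcd(s, 221) = 1.
49s > 980 gives s ≥ 21. The least s ≥ 21 coprime to 221 is 21, so t = 49·21 = 1029.

1029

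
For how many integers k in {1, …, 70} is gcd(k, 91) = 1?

Prime factors of 91: 7, 13. Count integers ≤ 70 divisible by none of them.
By inclusion–exclusion: 70 − ⌊70/7⌋ − ⌊70/13⌋ + ⌊70/91⌋ = 55.

55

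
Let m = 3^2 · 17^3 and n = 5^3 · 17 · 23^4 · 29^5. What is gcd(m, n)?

min exponent per shared prime: 17 = 17

17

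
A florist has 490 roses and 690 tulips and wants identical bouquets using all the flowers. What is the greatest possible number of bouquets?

Euclid: 690 = 1·490 + 200; 490 = 2·200 + 90; 200 = 2·90 + 20; 90 = 4·20 + 10; 20 = 2·10 + 0. Last nonzero remainder: 10.

10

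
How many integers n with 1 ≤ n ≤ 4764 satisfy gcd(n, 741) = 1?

2778

Prime factors of 741: 3, 13, 19. Count integers ≤ 4764 divisible by none of them.
By inclusion–exclusion: 4764 − ⌊4764/3⌋ − ⌊4764/13⌋ − ⌊4764/19⌋ + ⌊4764/39⌋ + ⌊4764/57⌋ + ⌊4764/247⌋ − ⌊4764/741⌋ = 2778.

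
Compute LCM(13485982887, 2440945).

148952680986915

13485982887 = 3² · 13 · 17 · 19 · 43² · 193; 2440945 = 5 · 13 · 17 · 47²
max exponents: 3² · 5 · 13 · 17 · 19 · 43² · 47² · 193 = 148952680986915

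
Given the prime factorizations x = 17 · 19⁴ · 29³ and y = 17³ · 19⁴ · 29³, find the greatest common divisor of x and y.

54032780773

min exponent per shared prime: 17 · 19⁴ · 29³ = 54032780773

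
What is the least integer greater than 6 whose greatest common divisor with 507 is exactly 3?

9

gcd(t, 507) = 3 forces 3 | t; write t = 3s. Then gcd(3s, 3·169) = 3·gcd(s, 169), so need gcd(s, 169) = 1.
3s > 6 gives s ≥ 3. The least s ≥ 3 coprime to 169 is 3, so t = 3·3 = 9.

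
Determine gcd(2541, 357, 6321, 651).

21

2541 = 3 · 7 · 11²; 357 = 3 · 7 · 17; 6321 = 3 · 7² · 43; 651 = 3 · 7 · 31
gcd takes min exponent of each prime: 3 · 7 = 21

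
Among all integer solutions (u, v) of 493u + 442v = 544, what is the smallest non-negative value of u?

2

gcd(493, 442) = 17 (Euclid: 493 = 1·442 + 51; 442 = 8·51 + 34; 51 = 1·34 + 17; 34 = 2·17 + 0), and 17 | 544.
Extended Euclid: 493·(9) + 442·(-10) = 17. Scale by 32: u₀ = 288.
General solution u = u₀ + 26t; reducing mod 26 gives u = 2 (and v = -1).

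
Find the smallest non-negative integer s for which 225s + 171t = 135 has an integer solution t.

12

Euclid: 225 = 1·171 + 54; 171 = 3·54 + 9; 54 = 6·9 + 0 → gcd = 9; 135 = 9·15.
Back-substitution yields 225·(-3) + 171·(4) = 9, so one solution is s = -3·15 = -45, t = 4·15 = 60.
Solutions in s differ by 171/9 = 19; the one in [0, 19) is -45 mod 19 = 12.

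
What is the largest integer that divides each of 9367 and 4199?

323

9367 = 17 · 19 · 29
4199 = 13 · 17 · 19
Common: 17 · 19 = 323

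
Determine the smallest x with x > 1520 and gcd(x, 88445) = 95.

88445 = 95·931. Any x with gcd(x, 88445) = 95 is a multiple of 95, say 95s, with s coprime to 931.
Need s > 1520/95, so s ≥ 17. First s ≥ 17 with gcd(s, 931) = 1 is s = 17. Thus x = 95·17 = 1615.

1615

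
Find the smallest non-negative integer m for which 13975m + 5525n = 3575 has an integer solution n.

5

Reduce mod 5525: 13975m ≡ 3575 (mod 5525). With g = gcd(13975, 5525) = 325 dividing 3575, divide through: 43m ≡ 11 (mod 17).
Since gcd(43, 17) = 1, m ≡ 11·(43)⁻¹ ≡ 5 (mod 17). Smallest non-negative: 5.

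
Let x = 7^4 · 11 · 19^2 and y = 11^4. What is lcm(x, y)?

12690247801

max exponent per prime: 7^4 · 11^4 · 19^2 = 12690247801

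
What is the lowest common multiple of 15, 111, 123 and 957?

7258845

15 = 3 · 5; 111 = 3 · 37; 123 = 3 · 41; 957 = 3 · 11 · 29
lcm takes max exponent of each prime: 3 · 5 · 11 · 29 · 37 · 41 = 7258845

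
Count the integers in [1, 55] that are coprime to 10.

22

Prime factors of 10: 2, 5. Count integers ≤ 55 divisible by none of them.
By inclusion–exclusion: 55 − ⌊55/2⌋ − ⌊55/5⌋ + ⌊55/10⌋ = 22.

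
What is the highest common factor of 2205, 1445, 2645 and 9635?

gcd(2205, 1445): 2205 = 1·1445 + 760; 1445 = 1·760 + 685; 760 = 1·685 + 75; 685 = 9·75 + 10; 75 = 7·10 + 5; 10 = 2·5 + 0 → 5
gcd(5, 2645): 2645 = 529·5 + 0 → 5
gcd(5, 9635): 9635 = 1927·5 + 0 → 5

5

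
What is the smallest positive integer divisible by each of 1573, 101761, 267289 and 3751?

90590389747

lcm(1573, 101761) = 1573·101761/gcd = 160070053/121 = 1322893
lcm(1322893, 267289) = 1322893·267289/gcd = 353594747077/121 = 2922270637
lcm(2922270637, 3751) = 2922270637·3751/gcd = 10961437159387/121 = 90590389747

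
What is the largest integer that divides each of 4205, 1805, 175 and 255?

gcd(4205, 1805): 4205 = 2·1805 + 595; 1805 = 3·595 + 20; 595 = 29·20 + 15; 20 = 1·15 + 5; 15 = 3·5 + 0 → 5
gcd(5, 175): 175 = 35·5 + 0 → 5
gcd(5, 255): 255 = 51·5 + 0 → 5

5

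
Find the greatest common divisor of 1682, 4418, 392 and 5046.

gcd(1682, 4418): 4418 = 2·1682 + 1054; 1682 = 1·1054 + 628; 1054 = 1·628 + 426; 628 = 1·426 + 202; 426 = 2·202 + 22; 202 = 9·22 + 4; 22 = 5·4 + 2; 4 = 2·2 + 0 → 2
gcd(2, 392): 392 = 196·2 + 0 → 2
gcd(2, 5046): 5046 = 2523·2 + 0 → 2

2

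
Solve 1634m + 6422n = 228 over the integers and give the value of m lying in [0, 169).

8

gcd(1634, 6422) = 38 (Euclid: 6422 = 3·1634 + 1520; 1634 = 1·1520 + 114; 1520 = 13·114 + 38; 114 = 3·38 + 0), and 38 | 228.
Extended Euclid: 1634·(-55) + 6422·(14) = 38. Scale by 6: m₀ = -330.
General solution m = m₀ + 169t; reducing mod 169 gives m = 8 (and n = -2).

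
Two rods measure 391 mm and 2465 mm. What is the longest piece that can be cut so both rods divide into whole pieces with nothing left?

Euclid: 2465 = 6·391 + 119; 391 = 3·119 + 34; 119 = 3·34 + 17; 34 = 2·17 + 0. Last nonzero remainder: 17.

17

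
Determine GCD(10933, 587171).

Euclid: 587171 = 53·10933 + 7722; 10933 = 1·7722 + 3211; 7722 = 2·3211 + 1300; 3211 = 2·1300 + 611; 1300 = 2·611 + 78; 611 = 7·78 + 65; 78 = 1·65 + 13; 65 = 5·13 + 0. Last nonzero remainder: 13.

13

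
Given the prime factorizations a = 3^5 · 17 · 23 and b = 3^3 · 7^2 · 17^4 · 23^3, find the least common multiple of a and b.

12099893483349

max exponent per prime: 3^5 · 7^2 · 17^4 · 23^3 = 12099893483349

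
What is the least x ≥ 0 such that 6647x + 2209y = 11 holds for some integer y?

Euclid: 6647 = 3·2209 + 20; 2209 = 110·20 + 9; 20 = 2·9 + 2; 9 = 4·2 + 1; 2 = 2·1 + 0 → gcd = 1; 11 = 1·11.
Back-substitution yields 6647·(-994) + 2209·(2991) = 1, so one solution is x = -994·11 = -10934, y = 2991·11 = 32901.
Solutions in x differ by 2209/1 = 2209; the one in [0, 2209) is -10934 mod 2209 = 111.

111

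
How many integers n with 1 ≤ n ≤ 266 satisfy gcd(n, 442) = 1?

116

442 = 2·13·17. Inclusion–exclusion on these primes:
266 − ⌊266/2⌋ − ⌊266/13⌋ − ⌊266/17⌋ + ⌊266/26⌋ + ⌊266/34⌋ + ⌊266/221⌋ − ⌊266/442⌋ = 116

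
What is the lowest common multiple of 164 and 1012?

41492

164 = 2² · 41; 1012 = 2² · 11 · 23
max exponents: 2² · 11 · 23 · 41 = 41492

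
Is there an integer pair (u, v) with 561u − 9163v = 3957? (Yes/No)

No

gcd(561, 9163): 9163 = 16·561 + 187; 561 = 3·187 + 0 → 187
187 does not divide 3957, so a solution does not exist.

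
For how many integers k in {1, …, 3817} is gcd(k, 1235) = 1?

2671

Prime factors of 1235: 5, 13, 19. Count integers ≤ 3817 divisible by none of them.
By inclusion–exclusion: 3817 − ⌊3817/5⌋ − ⌊3817/13⌋ − ⌊3817/19⌋ + ⌊3817/65⌋ + ⌊3817/95⌋ + ⌊3817/247⌋ − ⌊3817/1235⌋ = 2671.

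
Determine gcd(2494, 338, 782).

2494 = 2 · 29 · 43; 338 = 2 · 13²; 782 = 2 · 17 · 23
gcd takes min exponent of each prime: 2 = 2

2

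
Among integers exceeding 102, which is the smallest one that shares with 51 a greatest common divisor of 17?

119

gcd(x, 51) = 17 forces 17 | x; write x = 17s. Then gcd(17s, 17·3) = 17·gcd(s, 3), so need gcd(s, 3) = 1.
17s > 102 gives s ≥ 7. The least s ≥ 7 coprime to 3 is 7, so x = 17·7 = 119.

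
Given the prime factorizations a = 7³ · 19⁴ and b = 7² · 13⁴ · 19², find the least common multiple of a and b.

1276679641783

max exponent per prime: 7³ · 13⁴ · 19⁴ = 1276679641783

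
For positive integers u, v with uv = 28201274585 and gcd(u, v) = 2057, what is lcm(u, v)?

gcd·lcm = product, so lcm = 28201274585/2057 = 13709905.

13709905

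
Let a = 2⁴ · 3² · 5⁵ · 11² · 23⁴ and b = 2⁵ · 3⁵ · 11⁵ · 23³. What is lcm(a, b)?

max exponent per prime: 2⁵ · 3⁵ · 5⁵ · 11⁵ · 23⁴ = 1095168751251300000

1095168751251300000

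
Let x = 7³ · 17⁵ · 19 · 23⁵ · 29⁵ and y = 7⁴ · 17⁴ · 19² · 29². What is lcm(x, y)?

162469984275273206109005939

max exponent per prime: 7⁴ · 17⁵ · 19² · 23⁵ · 29⁵ = 162469984275273206109005939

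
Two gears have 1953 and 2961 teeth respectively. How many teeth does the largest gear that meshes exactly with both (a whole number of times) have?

63

1953 = 3² · 7 · 31
2961 = 3² · 7 · 47
Common: 3² · 7 = 63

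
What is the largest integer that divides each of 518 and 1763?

Euclid: 1763 = 3·518 + 209; 518 = 2·209 + 100; 209 = 2·100 + 9; 100 = 11·9 + 1; 9 = 9·1 + 0. Last nonzero remainder: 1.

1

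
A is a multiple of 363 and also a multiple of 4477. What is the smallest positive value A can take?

gcd first: 4477 = 12·363 + 121; 363 = 3·121 + 0 → gcd = 121
lcm = 363·4477/gcd = 1625151/121 = 13431

13431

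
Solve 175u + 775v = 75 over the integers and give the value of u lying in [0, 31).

gcd(175, 775) = 25 (Euclid: 775 = 4·175 + 75; 175 = 2·75 + 25; 75 = 3·25 + 0), and 25 | 75.
Extended Euclid: 175·(9) + 775·(-2) = 25. Scale by 3: u₀ = 27.
General solution u = u₀ + 31t; reducing mod 31 gives u = 27 (and v = -6).

27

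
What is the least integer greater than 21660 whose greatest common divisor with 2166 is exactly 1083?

22743

gcd(x, 2166) = 1083 forces 1083 | x; write x = 1083s. Then gcd(1083s, 1083·2) = 1083·gcd(s, 2), so need gcd(s, 2) = 1.
1083s > 21660 gives s ≥ 21. The least s ≥ 21 coprime to 2 is 21, so x = 1083·21 = 22743.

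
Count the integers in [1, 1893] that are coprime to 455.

455 = 5·7·13. Inclusion–exclusion on these primes:
1893 − ⌊1893/5⌋ − ⌊1893/7⌋ − ⌊1893/13⌋ + ⌊1893/35⌋ + ⌊1893/65⌋ + ⌊1893/91⌋ − ⌊1893/455⌋ = 1199

1199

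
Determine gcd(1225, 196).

49

1225 = 5² · 7²
196 = 2² · 7²
Common: 7² = 49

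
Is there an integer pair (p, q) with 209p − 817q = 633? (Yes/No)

By Bézout, 209p − 817q = 633 has integer solutions iff gcd(209, 817) | 633.
Euclid: 817 = 3·209 + 190; 209 = 1·190 + 19; 190 = 10·19 + 0. gcd = 19; 633 mod 19 = 6. No.

No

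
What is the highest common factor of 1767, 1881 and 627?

gcd(1767, 1881): 1881 = 1·1767 + 114; 1767 = 15·114 + 57; 114 = 2·57 + 0 → 57
gcd(57, 627): 627 = 11·57 + 0 → 57

57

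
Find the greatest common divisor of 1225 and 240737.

49

Euclid: 240737 = 196·1225 + 637; 1225 = 1·637 + 588; 637 = 1·588 + 49; 588 = 12·49 + 0. Last nonzero remainder: 49.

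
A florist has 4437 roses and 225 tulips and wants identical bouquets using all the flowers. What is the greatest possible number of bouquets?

4437 = 3² · 17 · 29
225 = 3² · 5²
Common: 3² = 9

9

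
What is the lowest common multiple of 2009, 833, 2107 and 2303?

lcm(2009, 833) = 2009·833/gcd = 1673497/49 = 34153
lcm(34153, 2107) = 34153·2107/gcd = 71960371/49 = 1468579
lcm(1468579, 2303) = 1468579·2303/gcd = 3382137437/49 = 69023213

69023213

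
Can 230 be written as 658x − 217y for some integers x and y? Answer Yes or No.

By Bézout, 658x − 217y = 230 has integer solutions iff gcd(658, 217) | 230.
Euclid: 658 = 3·217 + 7; 217 = 31·7 + 0. gcd = 7; 230 mod 7 = 6. No.

No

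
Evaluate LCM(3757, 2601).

gcd first: 3757 = 1·2601 + 1156; 2601 = 2·1156 + 289; 1156 = 4·289 + 0 → gcd = 289
lcm = 3757·2601/gcd = 9771957/289 = 33813

33813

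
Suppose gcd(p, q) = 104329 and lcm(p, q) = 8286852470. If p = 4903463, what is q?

176316010

p·q = gcd·lcm = 104329·8286852470 = 864559031342630, so q = 864559031342630/4903463 = 176316010.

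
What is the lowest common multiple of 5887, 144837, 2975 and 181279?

5887 = 7 · 29²; 144837 = 3² · 7 · 11² · 19; 2975 = 5² · 7 · 17; 181279 = 7 · 19 · 29 · 47
lcm takes max exponent of each prime: 3² · 5² · 7 · 11² · 17 · 19 · 29² · 47 = 2433113142075

2433113142075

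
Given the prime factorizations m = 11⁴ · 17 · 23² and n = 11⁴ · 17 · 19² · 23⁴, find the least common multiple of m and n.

25144222321097

max exponent per prime: 11⁴ · 17 · 19² · 23⁴ = 25144222321097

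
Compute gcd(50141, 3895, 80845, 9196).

19

gcd(50141, 3895): 50141 = 12·3895 + 3401; 3895 = 1·3401 + 494; 3401 = 6·494 + 437; 494 = 1·437 + 57; 437 = 7·57 + 38; 57 = 1·38 + 19; 38 = 2·19 + 0 → 19
gcd(19, 80845): 80845 = 4255·19 + 0 → 19
gcd(19, 9196): 9196 = 484·19 + 0 → 19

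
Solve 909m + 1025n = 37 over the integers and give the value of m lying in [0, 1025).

Reduce mod 1025: 909m ≡ 37 (mod 1025). With g = gcd(909, 1025) = 1 dividing 37, divide through: 909m ≡ 37 (mod 1025).
Since gcd(909, 1025) = 1, m ≡ 37·(909)⁻¹ ≡ 468 (mod 1025). Smallest non-negative: 468.

468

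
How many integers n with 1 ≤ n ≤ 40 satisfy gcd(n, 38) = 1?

19

38 = 2·19. Inclusion–exclusion on these primes:
40 − ⌊40/2⌋ − ⌊40/19⌋ + ⌊40/38⌋ = 19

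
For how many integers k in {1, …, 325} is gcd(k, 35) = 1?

223

35 = 5·7. Inclusion–exclusion on these primes:
325 − ⌊325/5⌋ − ⌊325/7⌋ + ⌊325/35⌋ = 223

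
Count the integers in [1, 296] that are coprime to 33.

Prime factors of 33: 3, 11. Count integers ≤ 296 divisible by none of them.
By inclusion–exclusion: 296 − ⌊296/3⌋ − ⌊296/11⌋ + ⌊296/33⌋ = 180.

180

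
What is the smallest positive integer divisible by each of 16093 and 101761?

gcd first: 101761 = 6·16093 + 5203; 16093 = 3·5203 + 484; 5203 = 10·484 + 363; 484 = 1·363 + 121; 363 = 3·121 + 0 → gcd = 121
lcm = 16093·101761/gcd = 1637639773/121 = 13534213

13534213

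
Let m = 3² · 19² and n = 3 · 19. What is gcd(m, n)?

min exponent per shared prime: 3 · 19 = 57

57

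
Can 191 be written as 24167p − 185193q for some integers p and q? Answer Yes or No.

By Bézout, 24167p − 185193q = 191 has integer solutions iff gcd(24167, 185193) | 191.
Euclid: 185193 = 7·24167 + 16024; 24167 = 1·16024 + 8143; 16024 = 1·8143 + 7881; 8143 = 1·7881 + 262; 7881 = 30·262 + 21; 262 = 12·21 + 10; 21 = 2·10 + 1; 10 = 10·1 + 0. gcd = 1; 191 mod 1 = 0. Yes.

Yes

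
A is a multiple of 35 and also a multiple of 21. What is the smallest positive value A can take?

gcd first: 35 = 1·21 + 14; 21 = 1·14 + 7; 14 = 2·7 + 0 → gcd = 7
lcm = 35·21/gcd = 735/7 = 105

105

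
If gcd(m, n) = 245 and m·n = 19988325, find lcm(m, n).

For any two positive integers, gcd × lcm equals their product. Hence lcm = 19988325 / 245 = 81585.

81585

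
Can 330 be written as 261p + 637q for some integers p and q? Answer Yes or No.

Yes

gcd(261, 637): 637 = 2·261 + 115; 261 = 2·115 + 31; 115 = 3·31 + 22; 31 = 1·22 + 9; 22 = 2·9 + 4; 9 = 2·4 + 1; 4 = 4·1 + 0 → 1
1 divides 330, so a solution exists.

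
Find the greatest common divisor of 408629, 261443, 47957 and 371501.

221

408629 = 13 · 17 · 43²; 261443 = 7 · 13³ · 17; 47957 = 7 · 13 · 17 · 31; 371501 = 13 · 17 · 41²
gcd takes min exponent of each prime: 13 · 17 = 221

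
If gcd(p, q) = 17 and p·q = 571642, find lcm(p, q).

For any two positive integers, gcd × lcm equals their product. Hence lcm = 571642 / 17 = 33626.

33626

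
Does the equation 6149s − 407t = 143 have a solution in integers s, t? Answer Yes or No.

By Bézout, 6149s − 407t = 143 has integer solutions iff gcd(6149, 407) | 143.
Euclid: 6149 = 15·407 + 44; 407 = 9·44 + 11; 44 = 4·11 + 0. gcd = 11; 143 mod 11 = 0. Yes.

Yes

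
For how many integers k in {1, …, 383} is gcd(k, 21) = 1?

220

21 = 3·7. Inclusion–exclusion on these primes:
383 − ⌊383/3⌋ − ⌊383/7⌋ + ⌊383/21⌋ = 220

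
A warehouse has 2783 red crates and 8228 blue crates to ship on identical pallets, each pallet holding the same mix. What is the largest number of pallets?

2783 = 11² · 23
8228 = 2² · 11² · 17
Common: 11² = 121

121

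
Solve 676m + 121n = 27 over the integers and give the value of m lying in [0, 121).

89

gcd(676, 121) = 1 (Euclid: 676 = 5·121 + 71; 121 = 1·71 + 50; 71 = 1·50 + 21; 50 = 2·21 + 8; 21 = 2·8 + 5; 8 = 1·5 + 3; 5 = 1·3 + 2; 3 = 1·2 + 1; 2 = 2·1 + 0), and 1 | 27.
Extended Euclid: 676·(-46) + 121·(257) = 1. Scale by 27: m₀ = -1242.
General solution m = m₀ + 121t; reducing mod 121 gives m = 89 (and n = -497).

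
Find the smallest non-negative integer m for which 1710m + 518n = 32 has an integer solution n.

Euclid: 1710 = 3·518 + 156; 518 = 3·156 + 50; 156 = 3·50 + 6; 50 = 8·6 + 2; 6 = 3·2 + 0 → gcd = 2; 32 = 2·16.
Back-substitution yields 1710·(-83) + 518·(274) = 2, so one solution is m = -83·16 = -1328, n = 274·16 = 4384.
Solutions in m differ by 518/2 = 259; the one in [0, 259) is -1328 mod 259 = 226.

226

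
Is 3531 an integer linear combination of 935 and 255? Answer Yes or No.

No

gcd(935, 255): 935 = 3·255 + 170; 255 = 1·170 + 85; 170 = 2·85 + 0 → 85
85 does not divide 3531, so a solution does not exist.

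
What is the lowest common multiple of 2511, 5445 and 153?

lcm(2511, 5445) = 2511·5445/gcd = 13672395/9 = 1519155
lcm(1519155, 153) = 1519155·153/gcd = 232430715/9 = 25825635

25825635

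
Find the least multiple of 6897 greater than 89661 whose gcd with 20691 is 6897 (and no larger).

96558

gcd(m, 20691) = 6897 forces 6897 | m; write m = 6897s. Then gcd(6897s, 6897·3) = 6897·gcd(s, 3), so need gcd(s, 3) = 1.
6897s > 89661 gives s ≥ 14. The least s ≥ 14 coprime to 3 is 14, so m = 6897·14 = 96558.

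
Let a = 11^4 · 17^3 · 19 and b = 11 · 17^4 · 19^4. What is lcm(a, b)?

159360553668481

max exponent per prime: 11^4 · 17^4 · 19^4 = 159360553668481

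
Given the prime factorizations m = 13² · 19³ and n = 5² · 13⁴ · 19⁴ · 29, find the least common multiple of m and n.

max exponent per prime: 5² · 13⁴ · 19⁴ · 29 = 2698521108725

2698521108725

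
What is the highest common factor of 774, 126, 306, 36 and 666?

774 = 2 · 3² · 43; 126 = 2 · 3² · 7; 306 = 2 · 3² · 17; 36 = 2² · 3²; 666 = 2 · 3² · 37
gcd takes min exponent of each prime: 2 · 3² = 18

18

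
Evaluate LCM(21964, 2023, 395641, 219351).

159755088108

21964 = 2² · 17² · 19; 2023 = 7 · 17²; 395641 = 17² · 37²; 219351 = 3 · 11 · 17² · 23
lcm takes max exponent of each prime: 2² · 3 · 7 · 11 · 17² · 19 · 23 · 37² = 159755088108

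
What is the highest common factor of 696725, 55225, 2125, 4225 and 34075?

gcd(696725, 55225): 696725 = 12·55225 + 34025; 55225 = 1·34025 + 21200; 34025 = 1·21200 + 12825; 21200 = 1·12825 + 8375; 12825 = 1·8375 + 4450; 8375 = 1·4450 + 3925; 4450 = 1·3925 + 525; 3925 = 7·525 + 250; 525 = 2·250 + 25; 250 = 10·25 + 0 → 25
gcd(25, 2125): 2125 = 85·25 + 0 → 25
gcd(25, 4225): 4225 = 169·25 + 0 → 25
gcd(25, 34075): 34075 = 1363·25 + 0 → 25

25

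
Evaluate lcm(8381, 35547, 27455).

97931985

8381 = 17² · 29; 35547 = 3 · 17² · 41; 27455 = 5 · 17² · 19
lcm takes max exponent of each prime: 3 · 5 · 17² · 19 · 29 · 41 = 97931985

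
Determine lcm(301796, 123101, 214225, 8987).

412351419700

301796 = 2² · 11 · 19³; 123101 = 11 · 19² · 31; 214225 = 5² · 11 · 19 · 41; 8987 = 11 · 19 · 43
lcm takes max exponent of each prime: 2² · 5² · 11 · 19³ · 31 · 41 · 43 = 412351419700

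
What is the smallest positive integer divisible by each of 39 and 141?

gcd first: 141 = 3·39 + 24; 39 = 1·24 + 15; 24 = 1·15 + 9; 15 = 1·9 + 6; 9 = 1·6 + 3; 6 = 2·3 + 0 → gcd = 3
lcm = 39·141/gcd = 5499/3 = 1833

1833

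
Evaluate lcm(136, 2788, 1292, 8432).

136 = 2³ · 17; 2788 = 2² · 17 · 41; 1292 = 2² · 17 · 19; 8432 = 2⁴ · 17 · 31
lcm takes max exponent of each prime: 2⁴ · 17 · 19 · 31 · 41 = 6568528

6568528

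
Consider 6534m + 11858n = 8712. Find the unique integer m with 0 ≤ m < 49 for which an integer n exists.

34

Euclid: 11858 = 1·6534 + 5324; 6534 = 1·5324 + 1210; 5324 = 4·1210 + 484; 1210 = 2·484 + 242; 484 = 2·242 + 0 → gcd = 242; 8712 = 242·36.
Back-substitution yields 6534·(20) + 11858·(-11) = 242, so one solution is m = 20·36 = 720, n = -11·36 = -396.
Solutions in m differ by 11858/242 = 49; the one in [0, 49) is 720 mod 49 = 34.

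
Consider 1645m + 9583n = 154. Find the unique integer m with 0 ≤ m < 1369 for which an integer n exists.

Euclid: 9583 = 5·1645 + 1358; 1645 = 1·1358 + 287; 1358 = 4·287 + 210; 287 = 1·210 + 77; 210 = 2·77 + 56; 77 = 1·56 + 21; 56 = 2·21 + 14; 21 = 1·14 + 7; 14 = 2·7 + 0 → gcd = 7; 154 = 7·22.
Back-substitution yields 1645·(501) + 9583·(-86) = 7, so one solution is m = 501·22 = 11022, n = -86·22 = -1892.
Solutions in m differ by 9583/7 = 1369; the one in [0, 1369) is 11022 mod 1369 = 70.

70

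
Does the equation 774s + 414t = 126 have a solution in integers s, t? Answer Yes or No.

By Bézout, 774s + 414t = 126 has integer solutions iff gcd(774, 414) | 126.
Euclid: 774 = 1·414 + 360; 414 = 1·360 + 54; 360 = 6·54 + 36; 54 = 1·36 + 18; 36 = 2·18 + 0. gcd = 18; 126 mod 18 = 0. Yes.

Yes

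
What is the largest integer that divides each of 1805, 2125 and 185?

5

1805 = 5 · 19²; 2125 = 5³ · 17; 185 = 5 · 37
gcd takes min exponent of each prime: 5 = 5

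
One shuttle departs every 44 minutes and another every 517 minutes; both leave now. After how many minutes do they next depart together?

gcd first: 517 = 11·44 + 33; 44 = 1·33 + 11; 33 = 3·11 + 0 → gcd = 11
lcm = 44·517/gcd = 22748/11 = 2068

2068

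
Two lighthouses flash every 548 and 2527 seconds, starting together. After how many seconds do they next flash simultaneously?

1384796

gcd first: 2527 = 4·548 + 335; 548 = 1·335 + 213; 335 = 1·213 + 122; 213 = 1·122 + 91; 122 = 1·91 + 31; 91 = 2·31 + 29; 31 = 1·29 + 2; 29 = 14·2 + 1; 2 = 2·1 + 0 → gcd = 1
lcm = 548·2527/gcd = 1384796/1 = 1384796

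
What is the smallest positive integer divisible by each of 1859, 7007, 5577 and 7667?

190471281

1859 = 11 · 13²; 7007 = 7² · 11 · 13; 5577 = 3 · 11 · 13²; 7667 = 11 · 17 · 41
lcm takes max exponent of each prime: 3 · 7² · 11 · 13² · 17 · 41 = 190471281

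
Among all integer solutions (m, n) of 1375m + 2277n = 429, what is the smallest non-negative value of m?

204

Euclid: 2277 = 1·1375 + 902; 1375 = 1·902 + 473; 902 = 1·473 + 429; 473 = 1·429 + 44; 429 = 9·44 + 33; 44 = 1·33 + 11; 33 = 3·11 + 0 → gcd = 11; 429 = 11·39.
Back-substitution yields 1375·(53) + 2277·(-32) = 11, so one solution is m = 53·39 = 2067, n = -32·39 = -1248.
Solutions in m differ by 2277/11 = 207; the one in [0, 207) is 2067 mod 207 = 204.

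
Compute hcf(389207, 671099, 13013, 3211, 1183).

169

gcd(389207, 671099): 671099 = 1·389207 + 281892; 389207 = 1·281892 + 107315; 281892 = 2·107315 + 67262; 107315 = 1·67262 + 40053; 67262 = 1·40053 + 27209; 40053 = 1·27209 + 12844; 27209 = 2·12844 + 1521; 12844 = 8·1521 + 676; 1521 = 2·676 + 169; 676 = 4·169 + 0 → 169
gcd(169, 13013): 13013 = 77·169 + 0 → 169
gcd(169, 3211): 3211 = 19·169 + 0 → 169
gcd(169, 1183): 1183 = 7·169 + 0 → 169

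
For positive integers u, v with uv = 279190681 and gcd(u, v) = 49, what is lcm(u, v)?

5697769

For any two positive integers, gcd × lcm equals their product. Hence lcm = 279190681 / 49 = 5697769.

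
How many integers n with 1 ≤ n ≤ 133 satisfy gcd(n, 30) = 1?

36

Prime factors of 30: 2, 3, 5. Count integers ≤ 133 divisible by none of them.
By inclusion–exclusion: 133 − ⌊133/2⌋ − ⌊133/3⌋ − ⌊133/5⌋ + ⌊133/6⌋ + ⌊133/10⌋ + ⌊133/15⌋ − ⌊133/30⌋ = 36.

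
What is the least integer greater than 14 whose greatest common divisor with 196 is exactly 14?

42

gcd(m, 196) = 14 forces 14 | m; write m = 14s. Then gcd(14s, 14·14) = 14·gcd(s, 14), so need gcd(s, 14) = 1.
14s > 14 gives s ≥ 2. The least s ≥ 2 coprime to 14 is 3, so m = 14·3 = 42.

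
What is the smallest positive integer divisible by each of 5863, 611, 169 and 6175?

lcm(5863, 611) = 5863·611/gcd = 3582293/13 = 275561
lcm(275561, 169) = 275561·169/gcd = 46569809/13 = 3582293
lcm(3582293, 6175) = 3582293·6175/gcd = 22120659275/13 = 1701589175

1701589175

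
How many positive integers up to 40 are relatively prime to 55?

55 = 5·11. Inclusion–exclusion on these primes:
40 − ⌊40/5⌋ − ⌊40/11⌋ + ⌊40/55⌋ = 29

29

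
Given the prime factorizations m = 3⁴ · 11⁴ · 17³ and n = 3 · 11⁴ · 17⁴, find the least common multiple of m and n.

99049307841

max exponent per prime: 3⁴ · 11⁴ · 17⁴ = 99049307841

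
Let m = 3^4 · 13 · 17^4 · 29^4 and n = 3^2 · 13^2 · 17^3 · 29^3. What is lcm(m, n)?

max exponent per prime: 3^4 · 13^2 · 17^4 · 29^4 = 808647783713289

808647783713289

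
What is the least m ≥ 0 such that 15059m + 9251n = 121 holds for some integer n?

403

Euclid: 15059 = 1·9251 + 5808; 9251 = 1·5808 + 3443; 5808 = 1·3443 + 2365; 3443 = 1·2365 + 1078; 2365 = 2·1078 + 209; 1078 = 5·209 + 33; 209 = 6·33 + 11; 33 = 3·11 + 0 → gcd = 11; 121 = 11·11.
Back-substitution yields 15059·(266) + 9251·(-433) = 11, so one solution is m = 266·11 = 2926, n = -433·11 = -4763.
Solutions in m differ by 9251/11 = 841; the one in [0, 841) is 2926 mod 841 = 403.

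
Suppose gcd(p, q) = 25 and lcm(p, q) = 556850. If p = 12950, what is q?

p·q = gcd·lcm = 25·556850 = 13921250, so q = 13921250/12950 = 1075.

1075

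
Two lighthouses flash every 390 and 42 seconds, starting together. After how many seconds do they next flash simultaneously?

gcd first: 390 = 9·42 + 12; 42 = 3·12 + 6; 12 = 2·6 + 0 → gcd = 6
lcm = 390·42/gcd = 16380/6 = 2730

2730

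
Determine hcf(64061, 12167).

1

64061 = 29 · 47²
12167 = 23³
Common: 1 = 1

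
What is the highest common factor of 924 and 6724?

924 = 2² · 3 · 7 · 11
6724 = 2² · 41²
Common: 2² = 4

4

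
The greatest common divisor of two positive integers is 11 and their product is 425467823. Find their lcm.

Since gcd(p,q)·lcm(p,q) = pq, lcm = 425467823/11 = 38678893.

38678893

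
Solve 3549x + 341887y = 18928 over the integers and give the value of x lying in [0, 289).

Euclid: 341887 = 96·3549 + 1183; 3549 = 3·1183 + 0 → gcd = 1183; 18928 = 1183·16.
Back-substitution yields 3549·(-96) + 341887·(1) = 1183, so one solution is x = -96·16 = -1536, y = 1·16 = 16.
Solutions in x differ by 341887/1183 = 289; the one in [0, 289) is -1536 mod 289 = 198.

198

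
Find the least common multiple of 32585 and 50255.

17237465

gcd first: 50255 = 1·32585 + 17670; 32585 = 1·17670 + 14915; 17670 = 1·14915 + 2755; 14915 = 5·2755 + 1140; 2755 = 2·1140 + 475; 1140 = 2·475 + 190; 475 = 2·190 + 95; 190 = 2·95 + 0 → gcd = 95
lcm = 32585·50255/gcd = 1637559175/95 = 17237465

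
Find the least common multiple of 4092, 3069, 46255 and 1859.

8723878020

lcm(4092, 3069) = 4092·3069/gcd = 12558348/1023 = 12276
lcm(12276, 46255) = 12276·46255/gcd = 567826380/11 = 51620580
lcm(51620580, 1859) = 51620580·1859/gcd = 95962658220/11 = 8723878020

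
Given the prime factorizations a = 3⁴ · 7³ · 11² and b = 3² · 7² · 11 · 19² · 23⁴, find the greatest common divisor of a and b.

min exponent per shared prime: 3² · 7² · 11 = 4851

4851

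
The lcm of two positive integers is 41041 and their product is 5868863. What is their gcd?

From gcd × lcm = ab: gcd = 5868863 / 41041 = 143.

143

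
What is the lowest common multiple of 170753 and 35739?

1536777

170753 = 11 · 19² · 43; 35739 = 3² · 11 · 19²
max exponents: 3² · 11 · 19² · 43 = 1536777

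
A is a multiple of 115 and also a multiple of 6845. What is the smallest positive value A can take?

157435

gcd first: 6845 = 59·115 + 60; 115 = 1·60 + 55; 60 = 1·55 + 5; 55 = 11·5 + 0 → gcd = 5
lcm = 115·6845/gcd = 787175/5 = 157435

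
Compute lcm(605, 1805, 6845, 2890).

172819945210

lcm(605, 1805) = 605·1805/gcd = 1092025/5 = 218405
lcm(218405, 6845) = 218405·6845/gcd = 1494982225/5 = 298996445
lcm(298996445, 2890) = 298996445·2890/gcd = 864099726050/5 = 172819945210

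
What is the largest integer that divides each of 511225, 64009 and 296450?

121

511225 = 5² · 11² · 13²; 64009 = 11² · 23²; 296450 = 2 · 5² · 7² · 11²
gcd takes min exponent of each prime: 11² = 121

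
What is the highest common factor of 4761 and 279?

4761 = 3² · 23²
279 = 3² · 31
Common: 3² = 9

9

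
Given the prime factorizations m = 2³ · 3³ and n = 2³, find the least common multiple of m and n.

216

max exponent per prime: 2³ · 3³ = 216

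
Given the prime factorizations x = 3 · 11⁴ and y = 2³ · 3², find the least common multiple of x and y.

1054152

max exponent per prime: 2³ · 3² · 11⁴ = 1054152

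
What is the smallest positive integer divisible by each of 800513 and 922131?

gcd first: 922131 = 1·800513 + 121618; 800513 = 6·121618 + 70805; 121618 = 1·70805 + 50813; 70805 = 1·50813 + 19992; 50813 = 2·19992 + 10829; 19992 = 1·10829 + 9163; 10829 = 1·9163 + 1666; 9163 = 5·1666 + 833; 1666 = 2·833 + 0 → gcd = 833
lcm = 800513·922131/gcd = 738177853203/833 = 886167891

886167891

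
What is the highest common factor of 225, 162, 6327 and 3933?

225 = 3² · 5²; 162 = 2 · 3⁴; 6327 = 3² · 19 · 37; 3933 = 3² · 19 · 23
gcd takes min exponent of each prime: 3² = 9

9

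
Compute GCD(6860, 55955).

5

Euclid: 55955 = 8·6860 + 1075; 6860 = 6·1075 + 410; 1075 = 2·410 + 255; 410 = 1·255 + 155; 255 = 1·155 + 100; 155 = 1·100 + 55; 100 = 1·55 + 45; 55 = 1·45 + 10; 45 = 4·10 + 5; 10 = 2·5 + 0. Last nonzero remainder: 5.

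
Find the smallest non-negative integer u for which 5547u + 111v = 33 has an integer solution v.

26

Euclid: 5547 = 49·111 + 108; 111 = 1·108 + 3; 108 = 36·3 + 0 → gcd = 3; 33 = 3·11.
Back-substitution yields 5547·(-1) + 111·(50) = 3, so one solution is u = -1·11 = -11, v = 50·11 = 550.
Solutions in u differ by 111/3 = 37; the one in [0, 37) is -11 mod 37 = 26.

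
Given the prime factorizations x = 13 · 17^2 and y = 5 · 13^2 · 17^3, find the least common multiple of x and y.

max exponent per prime: 5 · 13^2 · 17^3 = 4151485

4151485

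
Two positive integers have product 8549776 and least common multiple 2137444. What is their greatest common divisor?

gcd·lcm = product, so gcd = 8549776/2137444 = 4.

4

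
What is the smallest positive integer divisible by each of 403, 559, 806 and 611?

403 = 13 · 31; 559 = 13 · 43; 806 = 2 · 13 · 31; 611 = 13 · 47
lcm takes max exponent of each prime: 2 · 13 · 31 · 43 · 47 = 1628926

1628926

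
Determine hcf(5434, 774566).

26

Euclid: 774566 = 142·5434 + 2938; 5434 = 1·2938 + 2496; 2938 = 1·2496 + 442; 2496 = 5·442 + 286; 442 = 1·286 + 156; 286 = 1·156 + 130; 156 = 1·130 + 26; 130 = 5·26 + 0. Last nonzero remainder: 26.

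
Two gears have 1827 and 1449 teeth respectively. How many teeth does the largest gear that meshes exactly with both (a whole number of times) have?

63

1827 = 3² · 7 · 29
1449 = 3² · 7 · 23
Common: 3² · 7 = 63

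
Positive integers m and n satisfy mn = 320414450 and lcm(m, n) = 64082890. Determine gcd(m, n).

gcd·lcm = product, so gcd = 320414450/64082890 = 5.

5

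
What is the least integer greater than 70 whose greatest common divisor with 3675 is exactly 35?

140

gcd(t, 3675) = 35 forces 35 | t; write t = 35s. Then gcd(35s, 35·105) = 35·gcd(s, 105), so need gcd(s, 105) = 1.
35s > 70 gives s ≥ 3. The least s ≥ 3 coprime to 105 is 4, so t = 35·4 = 140.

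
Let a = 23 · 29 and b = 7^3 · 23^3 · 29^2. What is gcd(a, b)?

667

min exponent per shared prime: 23 · 29 = 667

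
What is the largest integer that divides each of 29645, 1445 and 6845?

gcd(29645, 1445): 29645 = 20·1445 + 745; 1445 = 1·745 + 700; 745 = 1·700 + 45; 700 = 15·45 + 25; 45 = 1·25 + 20; 25 = 1·20 + 5; 20 = 4·5 + 0 → 5
gcd(5, 6845): 6845 = 1369·5 + 0 → 5

5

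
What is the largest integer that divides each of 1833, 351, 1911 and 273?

1833 = 3 · 13 · 47; 351 = 3³ · 13; 1911 = 3 · 7² · 13; 273 = 3 · 7 · 13
gcd takes min exponent of each prime: 3 · 13 = 39

39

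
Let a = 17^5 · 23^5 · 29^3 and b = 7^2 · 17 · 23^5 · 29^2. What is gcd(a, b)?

min exponent per shared prime: 17 · 23^5 · 29^2 = 92020395871

92020395871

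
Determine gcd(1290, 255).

15

1290 = 2 · 3 · 5 · 43
255 = 3 · 5 · 17
Common: 3 · 5 = 15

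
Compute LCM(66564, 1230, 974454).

66564 = 2² · 3² · 43²; 1230 = 2 · 3 · 5 · 41; 974454 = 2 · 3 · 13² · 31²
lcm takes max exponent of each prime: 2² · 3² · 5 · 13² · 31² · 41 · 43² = 2216171498580

2216171498580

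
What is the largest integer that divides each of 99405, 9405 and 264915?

45

gcd(99405, 9405): 99405 = 10·9405 + 5355; 9405 = 1·5355 + 4050; 5355 = 1·4050 + 1305; 4050 = 3·1305 + 135; 1305 = 9·135 + 90; 135 = 1·90 + 45; 90 = 2·45 + 0 → 45
gcd(45, 264915): 264915 = 5887·45 + 0 → 45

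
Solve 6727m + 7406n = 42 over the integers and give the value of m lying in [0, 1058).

Euclid: 7406 = 1·6727 + 679; 6727 = 9·679 + 616; 679 = 1·616 + 63; 616 = 9·63 + 49; 63 = 1·49 + 14; 49 = 3·14 + 7; 14 = 2·7 + 0 → gcd = 7; 42 = 7·6.
Back-substitution yields 6727·(469) + 7406·(-426) = 7, so one solution is m = 469·6 = 2814, n = -426·6 = -2556.
Solutions in m differ by 7406/7 = 1058; the one in [0, 1058) is 2814 mod 1058 = 698.

698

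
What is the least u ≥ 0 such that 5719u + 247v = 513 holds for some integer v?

Euclid: 5719 = 23·247 + 38; 247 = 6·38 + 19; 38 = 2·19 + 0 → gcd = 19; 513 = 19·27.
Back-substitution yields 5719·(-6) + 247·(139) = 19, so one solution is u = -6·27 = -162, v = 139·27 = 3753.
Solutions in u differ by 247/19 = 13; the one in [0, 13) is -162 mod 13 = 7.

7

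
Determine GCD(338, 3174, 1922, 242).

338 = 2 · 13²; 3174 = 2 · 3 · 23²; 1922 = 2 · 31²; 242 = 2 · 11²
gcd takes min exponent of each prime: 2 = 2

2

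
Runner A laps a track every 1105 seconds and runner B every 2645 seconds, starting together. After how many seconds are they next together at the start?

gcd first: 2645 = 2·1105 + 435; 1105 = 2·435 + 235; 435 = 1·235 + 200; 235 = 1·200 + 35; 200 = 5·35 + 25; 35 = 1·25 + 10; 25 = 2·10 + 5; 10 = 2·5 + 0 → gcd = 5
lcm = 1105·2645/gcd = 2922725/5 = 584545

584545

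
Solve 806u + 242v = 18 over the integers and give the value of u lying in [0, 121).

gcd(806, 242) = 2 (Euclid: 806 = 3·242 + 80; 242 = 3·80 + 2; 80 = 40·2 + 0), and 2 | 18.
Extended Euclid: 806·(-3) + 242·(10) = 2. Scale by 9: u₀ = -27.
General solution u = u₀ + 121t; reducing mod 121 gives u = 94 (and v = -313).

94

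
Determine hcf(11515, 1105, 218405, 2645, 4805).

11515 = 5 · 7² · 47; 1105 = 5 · 13 · 17; 218405 = 5 · 11² · 19²; 2645 = 5 · 23²; 4805 = 5 · 31²
gcd takes min exponent of each prime: 5 = 5

5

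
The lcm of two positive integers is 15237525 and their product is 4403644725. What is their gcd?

gcd·lcm = product, so gcd = 4403644725/15237525 = 289.

289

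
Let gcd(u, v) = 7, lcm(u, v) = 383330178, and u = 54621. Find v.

49126

u·v = gcd·lcm = 7·383330178 = 2683311246, so v = 2683311246/54621 = 49126.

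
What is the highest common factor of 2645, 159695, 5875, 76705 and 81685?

gcd(2645, 159695): 159695 = 60·2645 + 995; 2645 = 2·995 + 655; 995 = 1·655 + 340; 655 = 1·340 + 315; 340 = 1·315 + 25; 315 = 12·25 + 15; 25 = 1·15 + 10; 15 = 1·10 + 5; 10 = 2·5 + 0 → 5
gcd(5, 5875): 5875 = 1175·5 + 0 → 5
gcd(5, 76705): 76705 = 15341·5 + 0 → 5
gcd(5, 81685): 81685 = 16337·5 + 0 → 5

5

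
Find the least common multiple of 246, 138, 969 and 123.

1827534

246 = 2 · 3 · 41; 138 = 2 · 3 · 23; 969 = 3 · 17 · 19; 123 = 3 · 41
lcm takes max exponent of each prime: 2 · 3 · 17 · 19 · 23 · 41 = 1827534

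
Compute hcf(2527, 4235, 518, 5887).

7

2527 = 7 · 19²; 4235 = 5 · 7 · 11²; 518 = 2 · 7 · 37; 5887 = 7 · 29²
gcd takes min exponent of each prime: 7 = 7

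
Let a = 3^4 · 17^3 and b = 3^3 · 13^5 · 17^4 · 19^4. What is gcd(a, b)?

132651

min exponent per shared prime: 3^3 · 17^3 = 132651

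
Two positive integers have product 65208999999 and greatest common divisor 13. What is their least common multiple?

5016076923

Since gcd(m,n)·lcm(m,n) = mn, lcm = 65208999999/13 = 5016076923.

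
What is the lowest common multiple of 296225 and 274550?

296225 = 5² · 17² · 41; 274550 = 2 · 5² · 17² · 19
max exponents: 2 · 5² · 17² · 19 · 41 = 11256550

11256550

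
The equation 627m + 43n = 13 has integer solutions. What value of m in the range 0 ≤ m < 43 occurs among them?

16

Euclid: 627 = 14·43 + 25; 43 = 1·25 + 18; 25 = 1·18 + 7; 18 = 2·7 + 4; 7 = 1·4 + 3; 4 = 1·3 + 1; 3 = 3·1 + 0 → gcd = 1; 13 = 1·13.
Back-substitution yields 627·(-12) + 43·(175) = 1, so one solution is m = -12·13 = -156, n = 175·13 = 2275.
Solutions in m differ by 43/1 = 43; the one in [0, 43) is -156 mod 43 = 16.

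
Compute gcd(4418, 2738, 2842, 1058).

2

4418 = 2 · 47²; 2738 = 2 · 37²; 2842 = 2 · 7² · 29; 1058 = 2 · 23²
gcd takes min exponent of each prime: 2 = 2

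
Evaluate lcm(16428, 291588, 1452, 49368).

lcm(16428, 291588) = 16428·291588/gcd = 4790207664/12 = 399183972
lcm(399183972, 1452) = 399183972·1452/gcd = 579615127344/132 = 4391023692
lcm(4391023692, 49368) = 4391023692·49368/gcd = 216776057626656/1452 = 149294805528

149294805528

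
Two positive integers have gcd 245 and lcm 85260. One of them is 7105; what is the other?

a·b = gcd·lcm = 245·85260 = 20888700, so b = 20888700/7105 = 2940.

2940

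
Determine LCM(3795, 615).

155595

gcd first: 3795 = 6·615 + 105; 615 = 5·105 + 90; 105 = 1·90 + 15; 90 = 6·15 + 0 → gcd = 15
lcm = 3795·615/gcd = 2333925/15 = 155595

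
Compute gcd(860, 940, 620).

gcd(860, 940): 940 = 1·860 + 80; 860 = 10·80 + 60; 80 = 1·60 + 20; 60 = 3·20 + 0 → 20
gcd(20, 620): 620 = 31·20 + 0 → 20

20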